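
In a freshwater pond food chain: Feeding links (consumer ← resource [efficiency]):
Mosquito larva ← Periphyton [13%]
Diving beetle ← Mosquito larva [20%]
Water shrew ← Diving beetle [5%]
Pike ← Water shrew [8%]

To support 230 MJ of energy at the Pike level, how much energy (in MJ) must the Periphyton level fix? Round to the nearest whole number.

2211538 MJ

Cumulative transfer efficiency: 0.13 × 0.2 × 0.05 × 0.08 = 0.000104
Periphyton energy = 230 / 0.000104 = 2211538 MJ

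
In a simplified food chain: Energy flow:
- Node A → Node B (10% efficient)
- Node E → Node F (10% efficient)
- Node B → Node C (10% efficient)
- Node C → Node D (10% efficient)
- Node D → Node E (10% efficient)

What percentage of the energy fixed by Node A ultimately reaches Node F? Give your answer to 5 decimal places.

0.00100%

Product of link efficiencies: 0.1 × 0.1 × 0.1 × 0.1 × 0.1 = 0.00001
As a percentage: 0.00001 × 100 = 0.00100%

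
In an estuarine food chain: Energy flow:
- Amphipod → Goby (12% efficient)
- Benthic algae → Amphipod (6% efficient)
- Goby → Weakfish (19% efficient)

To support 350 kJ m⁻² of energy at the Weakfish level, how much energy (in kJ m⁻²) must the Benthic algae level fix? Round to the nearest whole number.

Cumulative transfer efficiency: 0.06 × 0.12 × 0.19 = 0.001368
Benthic algae energy = 350 / 0.001368 = 255848 kJ m⁻²

255848 kJ m⁻²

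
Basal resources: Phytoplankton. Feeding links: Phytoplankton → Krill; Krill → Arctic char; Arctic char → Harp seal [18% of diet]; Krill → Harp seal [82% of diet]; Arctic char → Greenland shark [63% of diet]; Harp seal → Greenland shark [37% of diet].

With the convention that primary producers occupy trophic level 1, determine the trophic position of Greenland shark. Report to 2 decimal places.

Krill: 1 + 1 = 2
Arctic char: 1 + 2 = 3
Harp seal: 1 + (0.18×3 + 0.82×2) = 3.18
Greenland shark: 1 + (0.63×3 + 0.37×3.18) = 4.0666

4.07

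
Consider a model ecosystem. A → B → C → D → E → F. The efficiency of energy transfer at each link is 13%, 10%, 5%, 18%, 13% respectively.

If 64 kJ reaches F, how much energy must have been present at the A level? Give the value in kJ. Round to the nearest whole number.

Cumulative transfer efficiency: 0.13 × 0.1 × 0.05 × 0.18 × 0.13 = 0.00001521
A energy = 64 / 0.00001521 = 4207758 kJ

4207758 kJ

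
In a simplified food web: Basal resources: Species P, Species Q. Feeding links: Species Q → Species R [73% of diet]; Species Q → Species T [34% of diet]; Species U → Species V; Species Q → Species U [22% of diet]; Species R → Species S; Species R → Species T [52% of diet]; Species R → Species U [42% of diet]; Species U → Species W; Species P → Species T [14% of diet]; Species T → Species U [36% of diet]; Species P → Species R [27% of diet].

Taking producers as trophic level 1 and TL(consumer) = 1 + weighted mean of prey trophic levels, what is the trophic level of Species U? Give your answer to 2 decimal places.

2.97

Species R: 1 + (0.27×1 + 0.73×1) = 2
Species S: 1 + 2 = 3
Species T: 1 + (0.14×1 + 0.52×2 + 0.34×1) = 2.52
Species U: 1 + (0.22×1 + 0.36×2.52 + 0.42×2) = 2.9672
Species V: 1 + 2.9672 = 3.9672
Species W: 1 + 2.9672 = 3.9672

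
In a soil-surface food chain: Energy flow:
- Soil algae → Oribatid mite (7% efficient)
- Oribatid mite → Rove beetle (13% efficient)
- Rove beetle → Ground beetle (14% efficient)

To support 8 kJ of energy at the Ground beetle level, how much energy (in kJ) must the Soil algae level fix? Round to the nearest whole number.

Cumulative transfer efficiency: 0.07 × 0.13 × 0.14 = 0.001274
Soil algae energy = 8 / 0.001274 = 6279 kJ

6279 kJ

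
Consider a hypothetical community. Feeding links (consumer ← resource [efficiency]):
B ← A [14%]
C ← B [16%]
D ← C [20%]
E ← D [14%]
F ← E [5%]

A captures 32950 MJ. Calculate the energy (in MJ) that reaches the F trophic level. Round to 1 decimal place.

B: 32950 × 0.14 = 4613 MJ
C: 4613 × 0.16 = 738.08 MJ
D: 738.08 × 0.2 = 147.616 MJ
E: 147.616 × 0.14 = 20.66624 MJ
F: 20.66624 × 0.05 = 1.033312 MJ

1.0 MJ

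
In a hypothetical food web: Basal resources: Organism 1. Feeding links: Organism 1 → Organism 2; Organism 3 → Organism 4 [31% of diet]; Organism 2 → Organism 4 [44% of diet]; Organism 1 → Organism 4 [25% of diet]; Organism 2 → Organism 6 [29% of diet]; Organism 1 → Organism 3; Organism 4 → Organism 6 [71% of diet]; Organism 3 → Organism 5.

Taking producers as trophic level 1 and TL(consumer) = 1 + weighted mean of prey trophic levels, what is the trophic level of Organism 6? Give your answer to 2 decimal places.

Organism 2: 1 + 1 = 2
Organism 3: 1 + 1 = 2
Organism 4: 1 + (0.31×2 + 0.44×2 + 0.25×1) = 2.75
Organism 5: 1 + 2 = 3
Organism 6: 1 + (0.29×2 + 0.71×2.75) = 3.5325

3.53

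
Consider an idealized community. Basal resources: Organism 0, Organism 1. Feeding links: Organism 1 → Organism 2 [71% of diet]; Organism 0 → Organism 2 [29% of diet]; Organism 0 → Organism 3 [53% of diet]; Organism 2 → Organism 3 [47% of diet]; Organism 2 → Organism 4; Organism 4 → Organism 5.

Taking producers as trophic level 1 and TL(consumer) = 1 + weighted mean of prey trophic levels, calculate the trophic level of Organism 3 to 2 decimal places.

Organism 2: 1 + (0.71×1 + 0.29×1) = 2
Organism 3: 1 + (0.53×1 + 0.47×2) = 2.47
Organism 4: 1 + 2 = 3
Organism 5: 1 + 3 = 4

2.47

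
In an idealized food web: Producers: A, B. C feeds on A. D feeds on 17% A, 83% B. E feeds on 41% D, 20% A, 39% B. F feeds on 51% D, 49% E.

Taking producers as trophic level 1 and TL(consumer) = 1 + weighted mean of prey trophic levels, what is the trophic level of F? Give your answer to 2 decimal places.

3.20

C: 1 + 1 = 2
D: 1 + (0.17×1 + 0.83×1) = 2
E: 1 + (0.41×2 + 0.2×1 + 0.39×1) = 2.41
F: 1 + (0.51×2 + 0.49×2.41) = 3.2009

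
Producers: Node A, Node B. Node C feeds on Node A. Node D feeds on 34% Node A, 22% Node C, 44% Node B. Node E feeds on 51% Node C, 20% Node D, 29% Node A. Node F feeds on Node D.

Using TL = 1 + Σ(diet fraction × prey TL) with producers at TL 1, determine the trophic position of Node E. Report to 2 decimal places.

2.75

Node C: 1 + 1 = 2
Node D: 1 + (0.34×1 + 0.22×2 + 0.44×1) = 2.22
Node E: 1 + (0.51×2 + 0.2×2.22 + 0.29×1) = 2.754
Node F: 1 + 2.22 = 3.22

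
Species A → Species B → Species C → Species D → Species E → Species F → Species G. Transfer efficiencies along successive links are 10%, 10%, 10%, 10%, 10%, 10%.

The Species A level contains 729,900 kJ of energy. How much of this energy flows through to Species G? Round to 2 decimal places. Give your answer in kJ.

0.73 kJ

Species B: 729900 × 0.1 = 72990 kJ
Species C: 72990 × 0.1 = 7299 kJ
Species D: 7299 × 0.1 = 729.9 kJ
Species E: 729.9 × 0.1 = 72.99 kJ
Species F: 72.99 × 0.1 = 7.299 kJ
Species G: 7.299 × 0.1 = 0.7299 kJ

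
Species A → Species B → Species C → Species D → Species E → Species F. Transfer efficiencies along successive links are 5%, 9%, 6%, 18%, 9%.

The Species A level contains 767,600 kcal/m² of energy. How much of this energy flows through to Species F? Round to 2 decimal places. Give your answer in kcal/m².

3.36 kcal/m²

Species B: 767600 × 0.05 = 38380 kcal/m²
Species C: 38380 × 0.09 = 3454.2 kcal/m²
Species D: 3454.2 × 0.06 = 207.252 kcal/m²
Species E: 207.252 × 0.18 = 37.30536 kcal/m²
Species F: 37.30536 × 0.09 = 3.3574824 kcal/m²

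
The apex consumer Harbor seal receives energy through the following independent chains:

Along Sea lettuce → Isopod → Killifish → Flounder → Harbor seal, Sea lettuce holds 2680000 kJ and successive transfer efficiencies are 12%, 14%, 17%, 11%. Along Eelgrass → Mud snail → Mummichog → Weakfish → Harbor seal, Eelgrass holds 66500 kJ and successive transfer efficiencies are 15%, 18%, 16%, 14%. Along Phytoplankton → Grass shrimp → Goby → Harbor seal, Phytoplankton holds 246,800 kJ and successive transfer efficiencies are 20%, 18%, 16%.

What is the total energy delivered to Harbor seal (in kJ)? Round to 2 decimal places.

Via Sea lettuce: 2680000 × 0.12 × 0.14 × 0.17 × 0.11 = 841.9488 kJ
Via Eelgrass: 66500 × 0.15 × 0.18 × 0.16 × 0.14 = 40.2192 kJ
Via Phytoplankton: 246800 × 0.2 × 0.18 × 0.16 = 1421.568 kJ
Total at Harbor seal: 841.9488 + 40.2192 + 1421.568 = 2303.736 kJ

2303.74 kJ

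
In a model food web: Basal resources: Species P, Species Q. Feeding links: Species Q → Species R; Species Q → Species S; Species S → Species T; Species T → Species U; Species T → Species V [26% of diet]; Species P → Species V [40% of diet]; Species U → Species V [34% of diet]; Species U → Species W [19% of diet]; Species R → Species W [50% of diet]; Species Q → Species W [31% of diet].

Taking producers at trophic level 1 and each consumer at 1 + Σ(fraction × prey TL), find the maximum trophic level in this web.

4

Species R: 1 + 1 = 2
Species S: 1 + 1 = 2
Species T: 1 + 2 = 3
Species U: 1 + 3 = 4
Species V: 1 + (0.26×3 + 0.4×1 + 0.34×4) = 3.54
Species W: 1 + (0.19×4 + 0.5×2 + 0.31×1) = 3.07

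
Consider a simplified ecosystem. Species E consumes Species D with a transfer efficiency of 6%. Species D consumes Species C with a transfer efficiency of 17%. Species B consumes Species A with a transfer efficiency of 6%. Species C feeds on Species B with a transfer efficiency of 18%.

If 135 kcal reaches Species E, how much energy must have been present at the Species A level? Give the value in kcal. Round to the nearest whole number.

1225490 kcal

Cumulative transfer efficiency: 0.06 × 0.18 × 0.17 × 0.06 = 0.00011016
Species A energy = 135 / 0.00011016 = 1225490 kcal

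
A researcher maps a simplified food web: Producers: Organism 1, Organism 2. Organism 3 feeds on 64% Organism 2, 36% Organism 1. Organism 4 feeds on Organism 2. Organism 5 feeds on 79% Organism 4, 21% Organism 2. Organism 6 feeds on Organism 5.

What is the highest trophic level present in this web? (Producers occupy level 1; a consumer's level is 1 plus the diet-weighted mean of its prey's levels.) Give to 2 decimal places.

3.79

Organism 3: 1 + (0.64×1 + 0.36×1) = 2
Organism 4: 1 + 1 = 2
Organism 5: 1 + (0.79×2 + 0.21×1) = 2.79
Organism 6: 1 + 2.79 = 3.79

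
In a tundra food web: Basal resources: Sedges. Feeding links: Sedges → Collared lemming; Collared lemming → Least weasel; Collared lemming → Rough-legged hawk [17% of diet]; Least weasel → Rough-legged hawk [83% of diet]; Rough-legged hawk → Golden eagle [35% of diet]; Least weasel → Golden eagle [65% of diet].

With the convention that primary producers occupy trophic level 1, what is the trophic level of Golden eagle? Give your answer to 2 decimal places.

4.29

Collared lemming: 1 + 1 = 2
Least weasel: 1 + 2 = 3
Rough-legged hawk: 1 + (0.17×2 + 0.83×3) = 3.83
Golden eagle: 1 + (0.35×3.83 + 0.65×3) = 4.2905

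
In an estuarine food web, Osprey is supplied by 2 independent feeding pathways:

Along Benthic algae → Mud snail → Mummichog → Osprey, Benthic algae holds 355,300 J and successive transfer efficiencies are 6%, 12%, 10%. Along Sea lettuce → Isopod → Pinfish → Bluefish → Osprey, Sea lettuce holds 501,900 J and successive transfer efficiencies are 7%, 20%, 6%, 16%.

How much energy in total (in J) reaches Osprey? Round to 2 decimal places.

Via Benthic algae: 355300 × 0.06 × 0.12 × 0.1 = 255.816 J
Via Sea lettuce: 501900 × 0.07 × 0.2 × 0.06 × 0.16 = 67.45536 J
Total at Osprey: 255.816 + 67.45536 = 323.27136 J

323.27 J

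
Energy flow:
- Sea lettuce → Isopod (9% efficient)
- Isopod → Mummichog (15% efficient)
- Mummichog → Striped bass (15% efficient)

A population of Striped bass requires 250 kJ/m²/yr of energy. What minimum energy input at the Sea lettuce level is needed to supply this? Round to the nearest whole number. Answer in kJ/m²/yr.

123457 kJ/m²/yr

Cumulative transfer efficiency: 0.09 × 0.15 × 0.15 = 0.002025
Sea lettuce energy = 250 / 0.002025 = 123457 kJ/m²/yr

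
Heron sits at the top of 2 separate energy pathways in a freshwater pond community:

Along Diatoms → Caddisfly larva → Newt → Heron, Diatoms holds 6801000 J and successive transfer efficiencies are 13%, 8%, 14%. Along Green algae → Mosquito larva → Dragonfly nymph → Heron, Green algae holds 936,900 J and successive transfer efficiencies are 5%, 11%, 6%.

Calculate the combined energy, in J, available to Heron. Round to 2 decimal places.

10211.43 J

Via Diatoms: 6801000 × 0.13 × 0.08 × 0.14 = 9902.256 J
Via Green algae: 936900 × 0.05 × 0.11 × 0.06 = 309.177 J
Total at Heron: 9902.256 + 309.177 = 10211.433 J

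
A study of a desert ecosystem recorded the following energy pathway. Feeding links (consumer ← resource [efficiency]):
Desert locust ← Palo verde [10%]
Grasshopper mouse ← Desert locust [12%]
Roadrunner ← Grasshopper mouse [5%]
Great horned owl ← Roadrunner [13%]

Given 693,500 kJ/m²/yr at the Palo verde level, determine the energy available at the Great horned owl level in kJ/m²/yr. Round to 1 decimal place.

Desert locust: 693500 × 0.1 = 69350 kJ/m²/yr
Grasshopper mouse: 69350 × 0.12 = 8322 kJ/m²/yr
Roadrunner: 8322 × 0.05 = 416.1 kJ/m²/yr
Great horned owl: 416.1 × 0.13 = 54.093 kJ/m²/yr

54.1 kJ/m²/yr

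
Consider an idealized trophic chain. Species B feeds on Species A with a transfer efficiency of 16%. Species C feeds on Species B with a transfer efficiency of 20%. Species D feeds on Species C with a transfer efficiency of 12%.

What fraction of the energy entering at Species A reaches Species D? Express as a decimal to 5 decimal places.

0.00384

Product of link efficiencies: 0.16 × 0.2 × 0.12 = 0.00384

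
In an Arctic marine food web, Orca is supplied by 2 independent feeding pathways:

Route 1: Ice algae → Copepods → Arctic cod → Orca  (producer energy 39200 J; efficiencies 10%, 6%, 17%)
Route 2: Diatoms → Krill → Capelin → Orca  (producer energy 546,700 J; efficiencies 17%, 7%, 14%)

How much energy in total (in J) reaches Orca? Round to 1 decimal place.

950.8 J

Route 1: 39200 × 0.1 × 0.06 × 0.17 = 39.984 J
Route 2: 546700 × 0.17 × 0.07 × 0.14 = 910.8022 J
Total at Orca: 39.984 + 910.8022 = 950.7862 J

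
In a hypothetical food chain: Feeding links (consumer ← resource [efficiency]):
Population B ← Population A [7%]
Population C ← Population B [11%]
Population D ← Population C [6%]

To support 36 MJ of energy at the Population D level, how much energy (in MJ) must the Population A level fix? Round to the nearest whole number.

Cumulative transfer efficiency: 0.07 × 0.11 × 0.06 = 0.000462
Population A energy = 36 / 0.000462 = 77922 MJ

77922 MJ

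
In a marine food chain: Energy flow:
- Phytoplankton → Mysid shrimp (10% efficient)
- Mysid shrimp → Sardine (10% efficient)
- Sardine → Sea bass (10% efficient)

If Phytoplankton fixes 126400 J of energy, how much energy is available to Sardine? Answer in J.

Mysid shrimp: 126400 × 0.1 = 12640 J
Sardine: 12640 × 0.1 = 1264 J

1264 J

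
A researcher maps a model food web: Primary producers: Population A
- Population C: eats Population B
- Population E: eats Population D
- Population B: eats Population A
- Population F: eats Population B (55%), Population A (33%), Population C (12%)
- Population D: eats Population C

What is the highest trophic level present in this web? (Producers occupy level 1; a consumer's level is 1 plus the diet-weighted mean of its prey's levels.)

Population B: 1 + 1 = 2
Population C: 1 + 2 = 3
Population D: 1 + 3 = 4
Population E: 1 + 4 = 5
Population F: 1 + (0.55×2 + 0.33×1 + 0.12×3) = 2.79

5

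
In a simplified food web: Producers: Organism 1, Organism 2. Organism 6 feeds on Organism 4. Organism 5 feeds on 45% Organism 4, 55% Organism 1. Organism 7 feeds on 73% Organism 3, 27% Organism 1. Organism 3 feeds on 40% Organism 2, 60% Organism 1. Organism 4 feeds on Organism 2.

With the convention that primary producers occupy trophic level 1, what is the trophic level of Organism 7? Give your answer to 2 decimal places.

Organism 3: 1 + (0.4×1 + 0.6×1) = 2
Organism 4: 1 + 1 = 2
Organism 5: 1 + (0.45×2 + 0.55×1) = 2.45
Organism 6: 1 + 2 = 3
Organism 7: 1 + (0.73×2 + 0.27×1) = 2.73

2.73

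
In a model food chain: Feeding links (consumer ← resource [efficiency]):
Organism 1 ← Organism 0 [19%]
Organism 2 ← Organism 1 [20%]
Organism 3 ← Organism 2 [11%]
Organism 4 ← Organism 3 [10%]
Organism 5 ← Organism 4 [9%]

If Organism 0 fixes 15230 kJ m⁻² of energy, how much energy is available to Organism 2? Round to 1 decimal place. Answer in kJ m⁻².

578.7 kJ m⁻²

Organism 1: 15230 × 0.19 = 2893.7 kJ m⁻²
Organism 2: 2893.7 × 0.2 = 578.74 kJ m⁻²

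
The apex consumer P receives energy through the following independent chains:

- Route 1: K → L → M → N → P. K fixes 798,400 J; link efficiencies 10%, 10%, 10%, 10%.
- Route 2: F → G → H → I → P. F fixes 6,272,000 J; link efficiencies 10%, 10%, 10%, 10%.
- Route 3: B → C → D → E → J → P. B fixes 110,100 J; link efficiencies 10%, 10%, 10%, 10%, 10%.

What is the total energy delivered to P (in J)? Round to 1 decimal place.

Route 1: 798400 × 0.1 × 0.1 × 0.1 × 0.1 = 79.84 J
Route 2: 6272000 × 0.1 × 0.1 × 0.1 × 0.1 = 627.2 J
Route 3: 110100 × 0.1 × 0.1 × 0.1 × 0.1 × 0.1 = 1.101 J
Total at P: 79.84 + 627.2 + 1.101 = 708.141 J

708.1 J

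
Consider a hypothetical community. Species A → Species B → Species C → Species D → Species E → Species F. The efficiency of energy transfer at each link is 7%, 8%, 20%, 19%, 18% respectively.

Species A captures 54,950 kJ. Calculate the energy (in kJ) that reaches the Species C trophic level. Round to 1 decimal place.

Species B: 54950 × 0.07 = 3846.5 kJ
Species C: 3846.5 × 0.08 = 307.72 kJ

307.7 kJ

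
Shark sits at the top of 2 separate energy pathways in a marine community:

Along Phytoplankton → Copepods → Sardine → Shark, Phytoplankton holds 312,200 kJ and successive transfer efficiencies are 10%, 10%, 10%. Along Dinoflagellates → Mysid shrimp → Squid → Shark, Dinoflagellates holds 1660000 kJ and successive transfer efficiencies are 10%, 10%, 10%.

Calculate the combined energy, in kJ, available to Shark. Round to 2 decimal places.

1972.20 kJ

Via Phytoplankton: 312200 × 0.1 × 0.1 × 0.1 = 312.2 kJ
Via Dinoflagellates: 1660000 × 0.1 × 0.1 × 0.1 = 1660 kJ
Total at Shark: 312.2 + 1660 = 1972.2 kJ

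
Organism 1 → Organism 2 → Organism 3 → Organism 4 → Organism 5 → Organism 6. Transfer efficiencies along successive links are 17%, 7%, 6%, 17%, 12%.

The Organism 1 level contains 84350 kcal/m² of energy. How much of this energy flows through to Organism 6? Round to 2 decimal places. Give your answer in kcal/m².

1.23 kcal/m²

Organism 2: 84350 × 0.17 = 14339.5 kcal/m²
Organism 3: 14339.5 × 0.07 = 1003.765 kcal/m²
Organism 4: 1003.765 × 0.06 = 60.2259 kcal/m²
Organism 5: 60.2259 × 0.17 = 10.238403 kcal/m²
Organism 6: 10.238403 × 0.12 = 1.22860836 kcal/m²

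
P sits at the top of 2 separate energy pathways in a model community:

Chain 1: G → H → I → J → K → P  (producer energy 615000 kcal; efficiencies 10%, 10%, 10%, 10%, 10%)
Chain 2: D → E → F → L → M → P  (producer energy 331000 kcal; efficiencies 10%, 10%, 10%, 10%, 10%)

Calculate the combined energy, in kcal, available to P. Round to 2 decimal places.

9.46 kcal

Chain 1: 615000 × 0.1 × 0.1 × 0.1 × 0.1 × 0.1 = 6.15 kcal
Chain 2: 331000 × 0.1 × 0.1 × 0.1 × 0.1 × 0.1 = 3.31 kcal
Total at P: 6.15 + 3.31 = 9.46 kcal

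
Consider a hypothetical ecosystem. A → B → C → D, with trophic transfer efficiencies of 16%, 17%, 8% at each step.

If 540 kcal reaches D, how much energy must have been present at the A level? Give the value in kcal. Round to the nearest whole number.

Cumulative transfer efficiency: 0.16 × 0.17 × 0.08 = 0.002176
A energy = 540 / 0.002176 = 248162 kcal

248162 kcal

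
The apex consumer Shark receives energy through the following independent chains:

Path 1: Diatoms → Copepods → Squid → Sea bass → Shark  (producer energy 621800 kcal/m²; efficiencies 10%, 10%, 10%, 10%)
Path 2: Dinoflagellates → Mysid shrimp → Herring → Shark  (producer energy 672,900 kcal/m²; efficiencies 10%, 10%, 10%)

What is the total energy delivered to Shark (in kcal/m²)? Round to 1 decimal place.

735.1 kcal/m²

Path 1: 621800 × 0.1 × 0.1 × 0.1 × 0.1 = 62.18 kcal/m²
Path 2: 672900 × 0.1 × 0.1 × 0.1 = 672.9 kcal/m²
Total at Shark: 62.18 + 672.9 = 735.08 kcal/m²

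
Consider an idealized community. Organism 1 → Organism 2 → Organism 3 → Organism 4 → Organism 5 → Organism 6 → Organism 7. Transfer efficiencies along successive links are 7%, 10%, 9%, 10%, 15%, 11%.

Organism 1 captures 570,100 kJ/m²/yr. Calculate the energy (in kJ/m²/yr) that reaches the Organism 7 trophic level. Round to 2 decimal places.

Organism 2: 570100 × 0.07 = 39907 kJ/m²/yr
Organism 3: 39907 × 0.1 = 3990.7 kJ/m²/yr
Organism 4: 3990.7 × 0.09 = 359.163 kJ/m²/yr
Organism 5: 359.163 × 0.1 = 35.9163 kJ/m²/yr
Organism 6: 35.9163 × 0.15 = 5.387445 kJ/m²/yr
Organism 7: 5.387445 × 0.11 = 0.59261895 kJ/m²/yr

0.59 kJ/m²/yr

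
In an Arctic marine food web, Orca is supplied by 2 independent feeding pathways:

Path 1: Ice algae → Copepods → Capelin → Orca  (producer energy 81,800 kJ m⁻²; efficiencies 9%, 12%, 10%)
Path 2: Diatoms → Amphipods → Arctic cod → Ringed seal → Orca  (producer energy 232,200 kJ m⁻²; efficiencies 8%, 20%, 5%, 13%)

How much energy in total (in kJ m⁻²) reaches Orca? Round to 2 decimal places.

Path 1: 81800 × 0.09 × 0.12 × 0.1 = 88.344 kJ m⁻²
Path 2: 232200 × 0.08 × 0.2 × 0.05 × 0.13 = 24.1488 kJ m⁻²
Total at Orca: 88.344 + 24.1488 = 112.4928 kJ m⁻²

112.49 kJ m⁻²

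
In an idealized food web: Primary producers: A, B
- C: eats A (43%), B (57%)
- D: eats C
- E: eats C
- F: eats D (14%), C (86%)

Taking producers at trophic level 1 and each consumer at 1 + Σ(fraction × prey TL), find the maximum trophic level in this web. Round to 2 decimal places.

3.14

C: 1 + (0.43×1 + 0.57×1) = 2
D: 1 + 2 = 3
E: 1 + 2 = 3
F: 1 + (0.14×3 + 0.86×2) = 3.14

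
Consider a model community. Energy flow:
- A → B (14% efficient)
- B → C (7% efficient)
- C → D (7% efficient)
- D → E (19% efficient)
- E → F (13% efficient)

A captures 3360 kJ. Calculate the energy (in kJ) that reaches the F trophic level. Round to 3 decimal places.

B: 3360 × 0.14 = 470.4 kJ
C: 470.4 × 0.07 = 32.928 kJ
D: 32.928 × 0.07 = 2.30496 kJ
E: 2.30496 × 0.19 = 0.4379424 kJ
F: 0.4379424 × 0.13 = 0.056932512 kJ

0.057 kJ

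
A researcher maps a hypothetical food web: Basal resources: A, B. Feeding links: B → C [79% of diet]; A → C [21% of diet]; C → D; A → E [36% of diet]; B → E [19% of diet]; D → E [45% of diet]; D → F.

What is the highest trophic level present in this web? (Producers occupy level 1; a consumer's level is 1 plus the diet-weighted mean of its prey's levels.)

4

C: 1 + (0.79×1 + 0.21×1) = 2
D: 1 + 2 = 3
E: 1 + (0.36×1 + 0.19×1 + 0.45×3) = 2.9
F: 1 + 3 = 4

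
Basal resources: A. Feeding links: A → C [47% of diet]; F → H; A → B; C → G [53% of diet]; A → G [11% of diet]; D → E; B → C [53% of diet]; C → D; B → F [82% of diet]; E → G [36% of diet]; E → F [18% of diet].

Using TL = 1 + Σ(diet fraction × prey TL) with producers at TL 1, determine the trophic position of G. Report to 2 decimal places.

B: 1 + 1 = 2
C: 1 + (0.47×1 + 0.53×2) = 2.53
D: 1 + 2.53 = 3.53
E: 1 + 3.53 = 4.53
F: 1 + (0.18×4.53 + 0.82×2) = 3.4554
G: 1 + (0.53×2.53 + 0.36×4.53 + 0.11×1) = 4.0817
H: 1 + 3.4554 = 4.4554

4.08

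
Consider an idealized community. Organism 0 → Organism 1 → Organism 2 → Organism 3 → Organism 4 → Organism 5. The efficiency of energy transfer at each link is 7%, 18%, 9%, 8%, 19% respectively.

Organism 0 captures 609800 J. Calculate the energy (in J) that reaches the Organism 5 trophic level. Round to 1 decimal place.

Organism 1: 609800 × 0.07 = 42686 J
Organism 2: 42686 × 0.18 = 7683.48 J
Organism 3: 7683.48 × 0.09 = 691.5132 J
Organism 4: 691.5132 × 0.08 = 55.321056 J
Organism 5: 55.321056 × 0.19 = 10.51100064 J

10.5 J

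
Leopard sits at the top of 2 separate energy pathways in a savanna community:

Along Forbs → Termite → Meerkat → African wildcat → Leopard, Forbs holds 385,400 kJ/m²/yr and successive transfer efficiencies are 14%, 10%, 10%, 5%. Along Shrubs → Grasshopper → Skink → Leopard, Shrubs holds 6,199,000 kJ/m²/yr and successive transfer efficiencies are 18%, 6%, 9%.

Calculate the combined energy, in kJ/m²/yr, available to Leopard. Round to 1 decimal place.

6052.4 kJ/m²/yr

Via Forbs: 385400 × 0.14 × 0.1 × 0.1 × 0.05 = 26.978 kJ/m²/yr
Via Shrubs: 6199000 × 0.18 × 0.06 × 0.09 = 6025.428 kJ/m²/yr
Total at Leopard: 26.978 + 6025.428 = 6052.406 kJ/m²/yr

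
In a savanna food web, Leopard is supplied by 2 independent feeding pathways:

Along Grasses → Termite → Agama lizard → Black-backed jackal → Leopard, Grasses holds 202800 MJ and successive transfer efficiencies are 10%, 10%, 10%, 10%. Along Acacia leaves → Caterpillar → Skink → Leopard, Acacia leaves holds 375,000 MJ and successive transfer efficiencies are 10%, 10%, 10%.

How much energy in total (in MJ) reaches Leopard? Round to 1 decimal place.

Via Grasses: 202800 × 0.1 × 0.1 × 0.1 × 0.1 = 20.28 MJ
Via Acacia leaves: 375000 × 0.1 × 0.1 × 0.1 = 375 MJ
Total at Leopard: 20.28 + 375 = 395.28 MJ

395.3 MJ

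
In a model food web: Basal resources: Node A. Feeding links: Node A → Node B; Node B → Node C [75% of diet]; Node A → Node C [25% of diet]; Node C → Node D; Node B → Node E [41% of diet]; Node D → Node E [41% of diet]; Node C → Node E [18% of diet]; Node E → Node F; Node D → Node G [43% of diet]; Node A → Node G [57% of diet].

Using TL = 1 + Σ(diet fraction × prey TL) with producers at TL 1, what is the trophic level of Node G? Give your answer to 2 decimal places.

3.18

Node B: 1 + 1 = 2
Node C: 1 + (0.75×2 + 0.25×1) = 2.75
Node D: 1 + 2.75 = 3.75
Node E: 1 + (0.41×2 + 0.41×3.75 + 0.18×2.75) = 3.8525
Node F: 1 + 3.8525 = 4.8525
Node G: 1 + (0.43×3.75 + 0.57×1) = 3.1825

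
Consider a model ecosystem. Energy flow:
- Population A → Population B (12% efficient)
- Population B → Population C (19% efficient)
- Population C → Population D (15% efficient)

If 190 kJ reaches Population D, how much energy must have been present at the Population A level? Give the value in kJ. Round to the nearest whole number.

Cumulative transfer efficiency: 0.12 × 0.19 × 0.15 = 0.00342
Population A energy = 190 / 0.00342 = 55556 kJ

55556 kJ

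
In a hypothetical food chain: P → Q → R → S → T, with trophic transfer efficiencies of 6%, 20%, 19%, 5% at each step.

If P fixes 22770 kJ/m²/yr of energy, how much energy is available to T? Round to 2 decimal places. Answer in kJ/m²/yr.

Q: 22770 × 0.06 = 1366.2 kJ/m²/yr
R: 1366.2 × 0.2 = 273.24 kJ/m²/yr
S: 273.24 × 0.19 = 51.9156 kJ/m²/yr
T: 51.9156 × 0.05 = 2.59578 kJ/m²/yr

2.60 kJ/m²/yr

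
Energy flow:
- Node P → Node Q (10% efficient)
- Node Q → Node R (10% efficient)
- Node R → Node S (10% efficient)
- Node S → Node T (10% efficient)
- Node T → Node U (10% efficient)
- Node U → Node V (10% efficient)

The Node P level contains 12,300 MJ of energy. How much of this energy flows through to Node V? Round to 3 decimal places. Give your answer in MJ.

Node Q: 12300 × 0.1 = 1230 MJ
Node R: 1230 × 0.1 = 123 MJ
Node S: 123 × 0.1 = 12.3 MJ
Node T: 12.3 × 0.1 = 1.23 MJ
Node U: 1.23 × 0.1 = 0.123 MJ
Node V: 0.123 × 0.1 = 0.0123 MJ

0.012 MJ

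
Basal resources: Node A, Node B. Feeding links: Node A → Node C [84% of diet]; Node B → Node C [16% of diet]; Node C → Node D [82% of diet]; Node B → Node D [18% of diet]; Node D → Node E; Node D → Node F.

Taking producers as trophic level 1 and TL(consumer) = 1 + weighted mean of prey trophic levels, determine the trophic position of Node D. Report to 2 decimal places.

Node C: 1 + (0.84×1 + 0.16×1) = 2
Node D: 1 + (0.82×2 + 0.18×1) = 2.82
Node E: 1 + 2.82 = 3.82
Node F: 1 + 2.82 = 3.82

2.82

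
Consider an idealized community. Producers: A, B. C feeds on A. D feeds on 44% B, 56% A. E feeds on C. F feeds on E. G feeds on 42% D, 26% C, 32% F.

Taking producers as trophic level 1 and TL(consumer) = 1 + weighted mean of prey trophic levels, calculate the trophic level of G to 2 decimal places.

C: 1 + 1 = 2
D: 1 + (0.44×1 + 0.56×1) = 2
E: 1 + 2 = 3
F: 1 + 3 = 4
G: 1 + (0.42×2 + 0.26×2 + 0.32×4) = 3.64

3.64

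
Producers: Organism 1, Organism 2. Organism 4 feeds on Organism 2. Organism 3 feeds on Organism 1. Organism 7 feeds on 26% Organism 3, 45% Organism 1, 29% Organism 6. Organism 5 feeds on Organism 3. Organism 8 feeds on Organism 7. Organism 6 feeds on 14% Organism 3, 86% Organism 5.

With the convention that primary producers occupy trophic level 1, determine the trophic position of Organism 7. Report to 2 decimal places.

Organism 3: 1 + 1 = 2
Organism 4: 1 + 1 = 2
Organism 5: 1 + 2 = 3
Organism 6: 1 + (0.14×2 + 0.86×3) = 3.86
Organism 7: 1 + (0.26×2 + 0.45×1 + 0.29×3.86) = 3.0894
Organism 8: 1 + 3.0894 = 4.0894

3.09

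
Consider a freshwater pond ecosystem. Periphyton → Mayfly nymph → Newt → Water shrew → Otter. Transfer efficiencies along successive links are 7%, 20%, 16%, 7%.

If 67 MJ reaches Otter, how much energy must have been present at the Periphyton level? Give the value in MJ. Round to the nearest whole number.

Cumulative transfer efficiency: 0.07 × 0.2 × 0.16 × 0.07 = 0.0001568
Periphyton energy = 67 / 0.0001568 = 427296 MJ

427296 MJ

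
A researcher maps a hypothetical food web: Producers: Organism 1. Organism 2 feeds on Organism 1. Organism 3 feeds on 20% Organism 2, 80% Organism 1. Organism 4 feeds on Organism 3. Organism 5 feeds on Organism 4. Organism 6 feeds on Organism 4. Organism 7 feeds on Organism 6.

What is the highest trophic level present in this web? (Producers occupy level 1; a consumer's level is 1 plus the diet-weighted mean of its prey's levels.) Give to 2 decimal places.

5.20

Organism 2: 1 + 1 = 2
Organism 3: 1 + (0.2×2 + 0.8×1) = 2.2
Organism 4: 1 + 2.2 = 3.2
Organism 5: 1 + 3.2 = 4.2
Organism 6: 1 + 3.2 = 4.2
Organism 7: 1 + 4.2 = 5.2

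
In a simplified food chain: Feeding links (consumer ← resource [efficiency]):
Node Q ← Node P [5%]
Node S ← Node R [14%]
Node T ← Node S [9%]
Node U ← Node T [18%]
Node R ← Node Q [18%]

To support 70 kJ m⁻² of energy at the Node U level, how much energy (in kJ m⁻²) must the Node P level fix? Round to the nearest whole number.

3429355 kJ m⁻²

Cumulative transfer efficiency: 0.05 × 0.18 × 0.14 × 0.09 × 0.18 = 0.000020412
Node P energy = 70 / 0.000020412 = 3429355 kJ m⁻²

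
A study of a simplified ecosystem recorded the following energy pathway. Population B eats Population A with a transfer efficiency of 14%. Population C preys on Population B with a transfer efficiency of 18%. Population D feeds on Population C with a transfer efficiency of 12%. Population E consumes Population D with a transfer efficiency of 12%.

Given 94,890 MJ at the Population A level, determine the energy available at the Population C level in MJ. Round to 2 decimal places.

Population B: 94890 × 0.14 = 13284.6 MJ
Population C: 13284.6 × 0.18 = 2391.228 MJ

2391.23 MJ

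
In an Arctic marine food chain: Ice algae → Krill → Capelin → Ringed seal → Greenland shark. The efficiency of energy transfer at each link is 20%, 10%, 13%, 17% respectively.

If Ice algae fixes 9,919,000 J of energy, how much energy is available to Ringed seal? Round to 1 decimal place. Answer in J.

25789.4 J

Krill: 9919000 × 0.2 = 1983800 J
Capelin: 1983800 × 0.1 = 198380 J
Ringed seal: 198380 × 0.13 = 25789.4 J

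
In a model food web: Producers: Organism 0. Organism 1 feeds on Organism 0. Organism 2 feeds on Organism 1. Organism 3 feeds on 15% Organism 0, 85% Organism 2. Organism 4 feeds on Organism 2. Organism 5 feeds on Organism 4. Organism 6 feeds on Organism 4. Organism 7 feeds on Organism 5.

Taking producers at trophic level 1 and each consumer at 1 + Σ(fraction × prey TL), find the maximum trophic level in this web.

Organism 1: 1 + 1 = 2
Organism 2: 1 + 2 = 3
Organism 3: 1 + (0.15×1 + 0.85×3) = 3.7
Organism 4: 1 + 3 = 4
Organism 5: 1 + 4 = 5
Organism 6: 1 + 4 = 5
Organism 7: 1 + 5 = 6

6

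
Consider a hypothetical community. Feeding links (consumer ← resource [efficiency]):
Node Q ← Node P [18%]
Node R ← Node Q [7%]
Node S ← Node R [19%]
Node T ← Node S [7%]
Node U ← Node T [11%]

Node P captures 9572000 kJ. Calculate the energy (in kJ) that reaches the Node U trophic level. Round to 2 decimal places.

Node Q: 9572000 × 0.18 = 1722960 kJ
Node R: 1722960 × 0.07 = 120607.2 kJ
Node S: 120607.2 × 0.19 = 22915.368 kJ
Node T: 22915.368 × 0.07 = 1604.07576 kJ
Node U: 1604.07576 × 0.11 = 176.4483336 kJ

176.45 kJ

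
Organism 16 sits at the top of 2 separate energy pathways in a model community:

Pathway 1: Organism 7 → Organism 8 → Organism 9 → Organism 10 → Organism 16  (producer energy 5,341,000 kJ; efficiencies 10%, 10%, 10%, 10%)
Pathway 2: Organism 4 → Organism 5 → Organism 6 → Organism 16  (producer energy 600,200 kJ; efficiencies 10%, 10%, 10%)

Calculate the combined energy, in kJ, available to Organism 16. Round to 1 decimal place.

1134.3 kJ

Pathway 1: 5341000 × 0.1 × 0.1 × 0.1 × 0.1 = 534.1 kJ
Pathway 2: 600200 × 0.1 × 0.1 × 0.1 = 600.2 kJ
Total at Organism 16: 534.1 + 600.2 = 1134.3 kJ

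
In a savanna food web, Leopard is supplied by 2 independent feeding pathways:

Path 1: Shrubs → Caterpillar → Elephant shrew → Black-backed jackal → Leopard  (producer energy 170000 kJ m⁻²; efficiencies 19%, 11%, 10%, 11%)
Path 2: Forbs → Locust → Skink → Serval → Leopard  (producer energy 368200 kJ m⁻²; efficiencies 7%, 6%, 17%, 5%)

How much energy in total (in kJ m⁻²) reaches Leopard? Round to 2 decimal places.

Path 1: 170000 × 0.19 × 0.11 × 0.1 × 0.11 = 39.083 kJ m⁻²
Path 2: 368200 × 0.07 × 0.06 × 0.17 × 0.05 = 13.14474 kJ m⁻²
Total at Leopard: 39.083 + 13.14474 = 52.22774 kJ m⁻²

52.23 kJ m⁻²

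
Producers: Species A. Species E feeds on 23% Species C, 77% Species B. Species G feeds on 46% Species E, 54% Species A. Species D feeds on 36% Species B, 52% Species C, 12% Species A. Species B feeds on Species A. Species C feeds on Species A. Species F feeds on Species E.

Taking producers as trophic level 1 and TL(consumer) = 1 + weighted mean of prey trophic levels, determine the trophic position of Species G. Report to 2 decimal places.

Species B: 1 + 1 = 2
Species C: 1 + 1 = 2
Species D: 1 + (0.36×2 + 0.52×2 + 0.12×1) = 2.88
Species E: 1 + (0.23×2 + 0.77×2) = 3
Species F: 1 + 3 = 4
Species G: 1 + (0.46×3 + 0.54×1) = 2.92

2.92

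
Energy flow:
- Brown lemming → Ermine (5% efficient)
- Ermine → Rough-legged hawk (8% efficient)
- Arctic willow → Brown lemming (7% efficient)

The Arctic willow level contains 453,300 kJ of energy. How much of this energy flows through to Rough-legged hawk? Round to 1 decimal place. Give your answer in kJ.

Brown lemming: 453300 × 0.07 = 31731 kJ
Ermine: 31731 × 0.05 = 1586.55 kJ
Rough-legged hawk: 1586.55 × 0.08 = 126.924 kJ

126.9 kJ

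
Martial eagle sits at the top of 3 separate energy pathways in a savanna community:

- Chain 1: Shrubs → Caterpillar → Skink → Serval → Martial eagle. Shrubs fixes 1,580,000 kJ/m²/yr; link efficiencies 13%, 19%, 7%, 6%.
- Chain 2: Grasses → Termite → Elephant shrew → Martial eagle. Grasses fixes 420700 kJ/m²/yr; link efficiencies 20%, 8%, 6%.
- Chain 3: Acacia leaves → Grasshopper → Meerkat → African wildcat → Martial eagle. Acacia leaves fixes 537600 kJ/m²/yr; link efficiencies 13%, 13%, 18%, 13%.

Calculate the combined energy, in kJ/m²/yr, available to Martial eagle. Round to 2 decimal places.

Chain 1: 1580000 × 0.13 × 0.19 × 0.07 × 0.06 = 163.9092 kJ/m²/yr
Chain 2: 420700 × 0.2 × 0.08 × 0.06 = 403.872 kJ/m²/yr
Chain 3: 537600 × 0.13 × 0.13 × 0.18 × 0.13 = 212.599296 kJ/m²/yr
Total at Martial eagle: 163.9092 + 403.872 + 212.599296 = 780.380496 kJ/m²/yr

780.38 kJ/m²/yr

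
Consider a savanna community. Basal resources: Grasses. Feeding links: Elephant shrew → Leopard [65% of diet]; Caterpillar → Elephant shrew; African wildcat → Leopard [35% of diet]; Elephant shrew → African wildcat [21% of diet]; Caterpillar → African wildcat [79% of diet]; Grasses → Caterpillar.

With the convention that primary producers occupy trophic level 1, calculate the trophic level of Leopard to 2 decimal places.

Caterpillar: 1 + 1 = 2
Elephant shrew: 1 + 2 = 3
African wildcat: 1 + (0.21×3 + 0.79×2) = 3.21
Leopard: 1 + (0.35×3.21 + 0.65×3) = 4.0735

4.07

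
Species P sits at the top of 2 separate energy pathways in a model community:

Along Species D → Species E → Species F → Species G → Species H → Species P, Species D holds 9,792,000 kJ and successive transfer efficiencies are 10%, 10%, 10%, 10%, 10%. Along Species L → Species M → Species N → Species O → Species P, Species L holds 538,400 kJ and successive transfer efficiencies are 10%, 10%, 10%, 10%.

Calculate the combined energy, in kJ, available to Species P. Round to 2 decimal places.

Via Species D: 9792000 × 0.1 × 0.1 × 0.1 × 0.1 × 0.1 = 97.92 kJ
Via Species L: 538400 × 0.1 × 0.1 × 0.1 × 0.1 = 53.84 kJ
Total at Species P: 97.92 + 53.84 = 151.76 kJ

151.76 kJ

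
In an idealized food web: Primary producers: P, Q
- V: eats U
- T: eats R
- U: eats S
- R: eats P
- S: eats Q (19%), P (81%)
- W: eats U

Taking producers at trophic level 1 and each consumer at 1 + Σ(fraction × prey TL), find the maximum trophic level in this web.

4

R: 1 + 1 = 2
S: 1 + (0.19×1 + 0.81×1) = 2
T: 1 + 2 = 3
U: 1 + 2 = 3
V: 1 + 3 = 4
W: 1 + 3 = 4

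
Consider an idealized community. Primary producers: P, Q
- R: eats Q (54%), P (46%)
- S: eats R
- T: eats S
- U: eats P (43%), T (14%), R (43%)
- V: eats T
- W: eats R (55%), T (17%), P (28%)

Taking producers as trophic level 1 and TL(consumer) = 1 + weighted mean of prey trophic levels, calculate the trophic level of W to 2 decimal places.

3.06

R: 1 + (0.54×1 + 0.46×1) = 2
S: 1 + 2 = 3
T: 1 + 3 = 4
U: 1 + (0.43×1 + 0.14×4 + 0.43×2) = 2.85
V: 1 + 4 = 5
W: 1 + (0.55×2 + 0.17×4 + 0.28×1) = 3.06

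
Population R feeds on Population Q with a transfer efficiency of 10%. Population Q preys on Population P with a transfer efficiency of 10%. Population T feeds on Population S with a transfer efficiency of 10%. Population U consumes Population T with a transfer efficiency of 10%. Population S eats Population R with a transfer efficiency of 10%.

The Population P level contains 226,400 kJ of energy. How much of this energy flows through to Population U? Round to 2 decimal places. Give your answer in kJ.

Population Q: 226400 × 0.1 = 22640 kJ
Population R: 22640 × 0.1 = 2264 kJ
Population S: 2264 × 0.1 = 226.4 kJ
Population T: 226.4 × 0.1 = 22.64 kJ
Population U: 22.64 × 0.1 = 2.264 kJ

2.26 kJ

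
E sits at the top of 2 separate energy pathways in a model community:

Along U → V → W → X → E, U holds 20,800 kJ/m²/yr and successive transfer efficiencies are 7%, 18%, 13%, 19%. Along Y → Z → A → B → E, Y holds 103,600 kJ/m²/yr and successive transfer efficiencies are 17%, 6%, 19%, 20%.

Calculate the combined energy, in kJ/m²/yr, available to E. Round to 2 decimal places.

46.63 kJ/m²/yr

Via U: 20800 × 0.07 × 0.18 × 0.13 × 0.19 = 6.473376 kJ/m²/yr
Via Y: 103600 × 0.17 × 0.06 × 0.19 × 0.2 = 40.15536 kJ/m²/yr
Total at E: 6.473376 + 40.15536 = 46.628736 kJ/m²/yr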